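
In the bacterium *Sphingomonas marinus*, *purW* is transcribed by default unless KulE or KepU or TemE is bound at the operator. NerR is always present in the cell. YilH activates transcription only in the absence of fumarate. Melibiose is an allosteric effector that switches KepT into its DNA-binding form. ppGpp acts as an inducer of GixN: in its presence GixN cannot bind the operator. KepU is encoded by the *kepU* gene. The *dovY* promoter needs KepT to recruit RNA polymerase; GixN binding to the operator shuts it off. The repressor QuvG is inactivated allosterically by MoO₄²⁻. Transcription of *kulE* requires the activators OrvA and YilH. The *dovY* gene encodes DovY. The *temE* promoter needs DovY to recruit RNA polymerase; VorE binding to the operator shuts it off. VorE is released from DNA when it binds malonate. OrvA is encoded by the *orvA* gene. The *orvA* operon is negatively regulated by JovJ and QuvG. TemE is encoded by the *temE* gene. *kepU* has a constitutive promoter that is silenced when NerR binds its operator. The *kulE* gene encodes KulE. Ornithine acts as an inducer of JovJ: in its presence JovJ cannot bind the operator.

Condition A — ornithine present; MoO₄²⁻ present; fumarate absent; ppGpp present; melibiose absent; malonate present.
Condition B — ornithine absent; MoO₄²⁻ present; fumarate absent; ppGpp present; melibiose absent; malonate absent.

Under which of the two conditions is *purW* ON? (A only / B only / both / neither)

Condition A:
Ornithine is present, so JovJ is inactive.
MoO₄²⁻ is present, so QuvG is inactive.
With no repressor bound, *orvA* is transcribed.
So OrvA is produced and active.
Fumarate is absent, so YilH is active.
No repressor is bound and OrvA and YilH are active, so *kulE* is transcribed.
So KulE is produced and active.
NerR is produced constitutively and is active.
With repressor NerR bound, *kepU* is not transcribed.
So KepU is not produced.
ppGpp is present, so GixN is inactive.
Melibiose is absent, so KepT is inactive.
Required activator KepT is absent, so *dovY* is not transcribed.
So DovY is not produced.
Malonate is present, so VorE is inactive.
Required activator DovY is absent, so *temE* is not transcribed.
So TemE is not produced.
With repressor KulE bound, *purW* is not transcribed.
→ *purW* is OFF in A.
Condition B:
Ornithine is absent, so JovJ is active.
MoO₄²⁻ is present, so QuvG is inactive.
With repressor JovJ bound, *orvA* is not transcribed.
So OrvA is not produced.
Fumarate is absent, so YilH is active.
Required activator OrvA is absent, so *kulE* is not transcribed.
So KulE is not produced.
NerR is produced constitutively and is active.
With repressor NerR bound, *kepU* is not transcribed.
So KepU is not produced.
ppGpp is present, so GixN is inactive.
Melibiose is absent, so KepT is inactive.
Required activator KepT is absent, so *dovY* is not transcribed.
So DovY is not produced.
Malonate is absent, so VorE is active.
With repressor VorE bound, *temE* is not transcribed.
So TemE is not produced.
With no repressor bound, *purW* is transcribed.
→ *purW* is ON in B.

B only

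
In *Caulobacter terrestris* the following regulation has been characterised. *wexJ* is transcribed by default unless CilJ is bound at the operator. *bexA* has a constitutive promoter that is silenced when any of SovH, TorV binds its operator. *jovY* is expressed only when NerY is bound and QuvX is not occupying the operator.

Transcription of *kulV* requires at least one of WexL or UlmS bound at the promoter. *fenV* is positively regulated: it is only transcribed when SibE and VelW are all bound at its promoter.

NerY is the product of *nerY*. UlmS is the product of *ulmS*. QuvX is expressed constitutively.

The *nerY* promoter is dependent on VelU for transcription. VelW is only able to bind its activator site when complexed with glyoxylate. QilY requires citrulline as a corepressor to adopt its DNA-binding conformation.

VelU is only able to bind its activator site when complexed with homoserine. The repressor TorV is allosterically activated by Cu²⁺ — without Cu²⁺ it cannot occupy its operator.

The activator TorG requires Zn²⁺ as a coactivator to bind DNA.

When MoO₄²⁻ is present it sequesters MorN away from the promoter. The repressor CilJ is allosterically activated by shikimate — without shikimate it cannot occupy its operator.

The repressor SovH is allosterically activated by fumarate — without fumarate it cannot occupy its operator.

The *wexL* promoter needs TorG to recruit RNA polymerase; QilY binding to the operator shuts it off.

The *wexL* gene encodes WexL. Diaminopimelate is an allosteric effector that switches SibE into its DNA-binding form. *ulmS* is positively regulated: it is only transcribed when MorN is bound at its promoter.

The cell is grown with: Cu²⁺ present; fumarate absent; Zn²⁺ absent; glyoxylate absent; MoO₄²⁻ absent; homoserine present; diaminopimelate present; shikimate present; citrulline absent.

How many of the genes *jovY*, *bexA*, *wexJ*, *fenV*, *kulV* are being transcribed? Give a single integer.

QuvX is produced constitutively and is active.
Homoserine is present, so VelU is active.
No repressor is bound and VelU is active, so *nerY* is transcribed.
So NerY is produced and active.
With repressor QuvX bound, *jovY* is not transcribed.
→ *jovY* is OFF.
Fumarate is absent, so SovH is inactive.
Cu²⁺ is present, so TorV is active.
With repressor TorV bound, *bexA* is not transcribed.
→ *bexA* is OFF.
Shikimate is present, so CilJ is active.
With repressor CilJ bound, *wexJ* is not transcribed.
→ *wexJ* is OFF.
Diaminopimelate is present, so SibE is active.
Glyoxylate is absent, so VelW is inactive.
Required activator VelW is absent, so *fenV* is not transcribed.
→ *fenV* is OFF.
Citrulline is absent, so QilY is inactive.
Zn²⁺ is absent, so TorG is inactive.
Required activator TorG is absent, so *wexL* is not transcribed.
So WexL is not produced.
MoO₄²⁻ is absent, so MorN is active.
No repressor is bound and MorN is active, so *ulmS* is transcribed.
So UlmS is produced and active.
Activator UlmS is present, so *kulV* is transcribed.
→ *kulV* is ON.
1 of the 5 genes is transcribed.

1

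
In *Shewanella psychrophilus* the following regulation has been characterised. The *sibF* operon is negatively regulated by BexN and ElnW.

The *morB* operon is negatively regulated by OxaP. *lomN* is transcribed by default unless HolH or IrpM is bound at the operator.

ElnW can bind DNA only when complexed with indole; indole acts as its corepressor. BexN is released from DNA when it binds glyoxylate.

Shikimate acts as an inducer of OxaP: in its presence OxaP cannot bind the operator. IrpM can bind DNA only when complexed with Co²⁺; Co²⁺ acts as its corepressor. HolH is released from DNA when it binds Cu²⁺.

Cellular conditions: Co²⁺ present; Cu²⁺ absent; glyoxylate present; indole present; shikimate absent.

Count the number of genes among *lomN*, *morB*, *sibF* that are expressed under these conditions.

0

Cu²⁺ is absent, so HolH is active.
Co²⁺ is present, so IrpM is active.
With repressor HolH bound, *lomN* is not transcribed.
→ *lomN* is OFF.
Shikimate is absent, so OxaP is active.
With repressor OxaP bound, *morB* is not transcribed.
→ *morB* is OFF.
Glyoxylate is present, so BexN is inactive.
Indole is present, so ElnW is active.
With repressor ElnW bound, *sibF* is not transcribed.
→ *sibF* is OFF.
0 of the 3 genes are transcribed.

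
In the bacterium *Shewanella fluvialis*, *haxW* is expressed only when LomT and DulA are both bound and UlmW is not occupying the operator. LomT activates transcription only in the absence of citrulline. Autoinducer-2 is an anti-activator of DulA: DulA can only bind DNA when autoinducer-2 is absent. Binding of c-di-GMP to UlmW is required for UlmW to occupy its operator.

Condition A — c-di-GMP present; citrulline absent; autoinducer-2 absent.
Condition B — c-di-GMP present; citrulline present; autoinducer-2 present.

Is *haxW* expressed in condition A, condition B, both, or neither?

Condition A:
c-di-GMP is present, so UlmW is active.
Citrulline is absent, so LomT is active.
Autoinducer-2 is absent, so DulA is active.
With repressor UlmW bound, *haxW* is not transcribed.
→ *haxW* is OFF in A.
Condition B:
c-di-GMP is present, so UlmW is active.
Citrulline is present, so LomT is inactive.
Autoinducer-2 is present, so DulA is inactive.
With repressor UlmW bound, *haxW* is not transcribed.
→ *haxW* is OFF in B.

neither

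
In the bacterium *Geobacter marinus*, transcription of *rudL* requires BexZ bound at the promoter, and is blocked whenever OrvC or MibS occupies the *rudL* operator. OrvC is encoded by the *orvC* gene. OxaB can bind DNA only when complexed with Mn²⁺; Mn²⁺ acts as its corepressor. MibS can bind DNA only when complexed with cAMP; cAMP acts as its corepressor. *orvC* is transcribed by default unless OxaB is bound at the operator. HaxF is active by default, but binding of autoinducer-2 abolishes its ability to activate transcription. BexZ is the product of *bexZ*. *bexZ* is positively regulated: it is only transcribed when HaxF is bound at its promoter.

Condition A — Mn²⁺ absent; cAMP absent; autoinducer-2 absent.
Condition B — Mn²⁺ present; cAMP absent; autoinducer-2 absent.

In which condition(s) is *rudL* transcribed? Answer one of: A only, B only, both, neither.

Condition A:
Mn²⁺ is absent, so OxaB is inactive.
With no repressor bound, *orvC* is transcribed.
So OrvC is produced and active.
cAMP is absent, so MibS is inactive.
Autoinducer-2 is absent, so HaxF is active.
No repressor is bound and HaxF is active, so *bexZ* is transcribed.
So BexZ is produced and active.
With repressor OrvC bound, *rudL* is not transcribed.
→ *rudL* is OFF in A.
Condition B:
Mn²⁺ is present, so OxaB is active.
With repressor OxaB bound, *orvC* is not transcribed.
So OrvC is not produced.
cAMP is absent, so MibS is inactive.
Autoinducer-2 is absent, so HaxF is active.
No repressor is bound and HaxF is active, so *bexZ* is transcribed.
So BexZ is produced and active.
No repressor is bound and BexZ is active, so *rudL* is transcribed.
→ *rudL* is ON in B.

B only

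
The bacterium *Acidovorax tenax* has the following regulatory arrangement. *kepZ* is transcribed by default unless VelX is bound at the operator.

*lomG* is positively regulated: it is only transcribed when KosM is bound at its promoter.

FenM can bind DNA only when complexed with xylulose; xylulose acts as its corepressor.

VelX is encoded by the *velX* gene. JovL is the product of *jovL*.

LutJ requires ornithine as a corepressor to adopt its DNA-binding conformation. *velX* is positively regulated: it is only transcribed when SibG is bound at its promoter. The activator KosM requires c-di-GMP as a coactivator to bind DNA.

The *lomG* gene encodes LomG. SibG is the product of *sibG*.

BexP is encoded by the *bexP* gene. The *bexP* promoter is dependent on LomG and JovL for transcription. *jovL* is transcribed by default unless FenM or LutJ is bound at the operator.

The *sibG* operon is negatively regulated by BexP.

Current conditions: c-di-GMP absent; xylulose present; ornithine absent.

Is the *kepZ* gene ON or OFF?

OFF

c-di-GMP is absent, so KosM is inactive.
Required activator KosM is absent, so *lomG* is not transcribed.
So LomG is not produced.
Xylulose is present, so FenM is active.
Ornithine is absent, so LutJ is inactive.
With repressor FenM bound, *jovL* is not transcribed.
So JovL is not produced.
Required activator LomG is absent, so *bexP* is not transcribed.
So BexP is not produced.
With no repressor bound, *sibG* is transcribed.
So SibG is produced and active.
No repressor is bound and SibG is active, so *velX* is transcribed.
So VelX is produced and active.
With repressor VelX bound, *kepZ* is not transcribed.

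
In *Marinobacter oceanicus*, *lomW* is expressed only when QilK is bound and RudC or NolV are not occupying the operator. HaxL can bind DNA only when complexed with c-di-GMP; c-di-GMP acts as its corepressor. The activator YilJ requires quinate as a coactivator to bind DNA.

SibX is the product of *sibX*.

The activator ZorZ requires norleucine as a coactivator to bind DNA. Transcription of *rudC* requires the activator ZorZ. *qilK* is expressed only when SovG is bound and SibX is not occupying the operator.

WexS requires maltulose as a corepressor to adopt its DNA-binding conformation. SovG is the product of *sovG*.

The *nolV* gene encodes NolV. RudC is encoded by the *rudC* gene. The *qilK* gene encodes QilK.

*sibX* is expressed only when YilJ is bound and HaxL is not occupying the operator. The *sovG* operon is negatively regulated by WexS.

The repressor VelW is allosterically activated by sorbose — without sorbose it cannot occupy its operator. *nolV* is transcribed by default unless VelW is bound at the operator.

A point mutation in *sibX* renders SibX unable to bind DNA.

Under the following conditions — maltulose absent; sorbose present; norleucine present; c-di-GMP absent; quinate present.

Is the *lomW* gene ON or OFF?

OFF

Norleucine is present, so ZorZ is active.
No repressor is bound and ZorZ is active, so *rudC* is transcribed.
So RudC is produced and active.
Sorbose is present, so VelW is active.
With repressor VelW bound, *nolV* is not transcribed.
So NolV is not produced.
SibX is non-functional in this strain, so it has no effect.
Maltulose is absent, so WexS is inactive.
With no repressor bound, *sovG* is transcribed.
So SovG is produced and active.
No repressor is bound and SovG is active, so *qilK* is transcribed.
So QilK is produced and active.
With repressor RudC bound, *lomW* is not transcribed.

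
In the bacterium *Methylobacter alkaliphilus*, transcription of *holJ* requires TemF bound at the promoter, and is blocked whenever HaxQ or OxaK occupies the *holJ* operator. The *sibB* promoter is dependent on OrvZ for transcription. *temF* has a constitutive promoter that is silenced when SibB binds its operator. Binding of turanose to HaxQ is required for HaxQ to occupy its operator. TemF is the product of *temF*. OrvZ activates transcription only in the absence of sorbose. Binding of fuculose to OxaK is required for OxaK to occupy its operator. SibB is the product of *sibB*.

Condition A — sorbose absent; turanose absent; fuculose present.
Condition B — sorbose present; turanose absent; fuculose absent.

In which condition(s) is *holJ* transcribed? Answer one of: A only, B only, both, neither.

B only

Condition A:
Sorbose is absent, so OrvZ is active.
No repressor is bound and OrvZ is active, so *sibB* is transcribed.
So SibB is produced and active.
With repressor SibB bound, *temF* is not transcribed.
So TemF is not produced.
Turanose is absent, so HaxQ is inactive.
Fuculose is present, so OxaK is active.
With repressor OxaK bound, *holJ* is not transcribed.
→ *holJ* is OFF in A.
Condition B:
Sorbose is present, so OrvZ is inactive.
Required activator OrvZ is absent, so *sibB* is not transcribed.
So SibB is not produced.
With no repressor bound, *temF* is transcribed.
So TemF is produced and active.
Turanose is absent, so HaxQ is inactive.
Fuculose is absent, so OxaK is inactive.
No repressor is bound and TemF is active, so *holJ* is transcribed.
→ *holJ* is ON in B.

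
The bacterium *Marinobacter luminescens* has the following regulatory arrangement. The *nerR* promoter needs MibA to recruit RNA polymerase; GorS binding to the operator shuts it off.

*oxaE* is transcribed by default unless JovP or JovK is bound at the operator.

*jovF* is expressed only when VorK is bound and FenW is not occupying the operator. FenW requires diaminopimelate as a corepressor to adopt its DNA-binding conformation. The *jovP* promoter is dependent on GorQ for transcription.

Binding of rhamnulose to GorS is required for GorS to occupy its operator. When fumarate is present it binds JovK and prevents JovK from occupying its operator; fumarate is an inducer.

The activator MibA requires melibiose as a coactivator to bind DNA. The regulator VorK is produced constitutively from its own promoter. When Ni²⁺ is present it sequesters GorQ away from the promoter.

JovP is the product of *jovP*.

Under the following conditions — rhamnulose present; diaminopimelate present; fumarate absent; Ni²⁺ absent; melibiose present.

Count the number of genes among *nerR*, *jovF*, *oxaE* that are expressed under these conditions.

0

Melibiose is present, so MibA is active.
Rhamnulose is present, so GorS is active.
With repressor GorS bound, *nerR* is not transcribed.
→ *nerR* is OFF.
Diaminopimelate is present, so FenW is active.
VorK is produced constitutively and is active.
With repressor FenW bound, *jovF* is not transcribed.
→ *jovF* is OFF.
Ni²⁺ is absent, so GorQ is active.
No repressor is bound and GorQ is active, so *jovP* is transcribed.
So JovP is produced and active.
Fumarate is absent, so JovK is active.
With repressor JovP bound, *oxaE* is not transcribed.
→ *oxaE* is OFF.
0 of the 3 genes are transcribed.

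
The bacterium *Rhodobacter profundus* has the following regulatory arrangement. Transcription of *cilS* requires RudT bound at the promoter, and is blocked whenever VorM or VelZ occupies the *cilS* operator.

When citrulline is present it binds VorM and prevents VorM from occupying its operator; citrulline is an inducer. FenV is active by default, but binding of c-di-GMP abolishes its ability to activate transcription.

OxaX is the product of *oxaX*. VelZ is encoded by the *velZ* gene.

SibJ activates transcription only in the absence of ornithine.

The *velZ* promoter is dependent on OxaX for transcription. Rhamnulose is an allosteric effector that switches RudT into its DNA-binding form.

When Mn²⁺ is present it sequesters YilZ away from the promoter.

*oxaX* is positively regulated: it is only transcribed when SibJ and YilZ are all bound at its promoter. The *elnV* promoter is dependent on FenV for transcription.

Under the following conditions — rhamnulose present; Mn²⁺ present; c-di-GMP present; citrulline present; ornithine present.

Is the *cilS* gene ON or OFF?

Citrulline is present, so VorM is inactive.
Rhamnulose is present, so RudT is active.
Ornithine is present, so SibJ is inactive.
Mn²⁺ is present, so YilZ is inactive.
Required activator SibJ is absent, so *oxaX* is not transcribed.
So OxaX is not produced.
Required activator OxaX is absent, so *velZ* is not transcribed.
So VelZ is not produced.
No repressor is bound and RudT is active, so *cilS* is transcribed.

ON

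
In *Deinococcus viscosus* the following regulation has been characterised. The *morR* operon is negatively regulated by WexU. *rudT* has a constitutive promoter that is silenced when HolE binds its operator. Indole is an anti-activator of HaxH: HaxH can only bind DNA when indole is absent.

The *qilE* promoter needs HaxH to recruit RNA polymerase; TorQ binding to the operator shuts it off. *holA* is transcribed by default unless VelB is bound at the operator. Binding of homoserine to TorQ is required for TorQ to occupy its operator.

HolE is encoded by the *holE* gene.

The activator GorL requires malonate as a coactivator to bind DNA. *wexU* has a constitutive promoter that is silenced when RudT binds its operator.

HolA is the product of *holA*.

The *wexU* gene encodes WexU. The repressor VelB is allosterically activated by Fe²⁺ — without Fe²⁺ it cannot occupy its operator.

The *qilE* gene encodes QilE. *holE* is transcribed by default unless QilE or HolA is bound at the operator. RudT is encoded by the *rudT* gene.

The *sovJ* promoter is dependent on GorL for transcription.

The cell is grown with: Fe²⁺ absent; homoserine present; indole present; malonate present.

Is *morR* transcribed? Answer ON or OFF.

ON

Homoserine is present, so TorQ is active.
Indole is present, so HaxH is inactive.
With repressor TorQ bound, *qilE* is not transcribed.
So QilE is not produced.
Fe²⁺ is absent, so VelB is inactive.
With no repressor bound, *holA* is transcribed.
So HolA is produced and active.
With repressor HolA bound, *holE* is not transcribed.
So HolE is not produced.
With no repressor bound, *rudT* is transcribed.
So RudT is produced and active.
With repressor RudT bound, *wexU* is not transcribed.
So WexU is not produced.
With no repressor bound, *morR* is transcribed.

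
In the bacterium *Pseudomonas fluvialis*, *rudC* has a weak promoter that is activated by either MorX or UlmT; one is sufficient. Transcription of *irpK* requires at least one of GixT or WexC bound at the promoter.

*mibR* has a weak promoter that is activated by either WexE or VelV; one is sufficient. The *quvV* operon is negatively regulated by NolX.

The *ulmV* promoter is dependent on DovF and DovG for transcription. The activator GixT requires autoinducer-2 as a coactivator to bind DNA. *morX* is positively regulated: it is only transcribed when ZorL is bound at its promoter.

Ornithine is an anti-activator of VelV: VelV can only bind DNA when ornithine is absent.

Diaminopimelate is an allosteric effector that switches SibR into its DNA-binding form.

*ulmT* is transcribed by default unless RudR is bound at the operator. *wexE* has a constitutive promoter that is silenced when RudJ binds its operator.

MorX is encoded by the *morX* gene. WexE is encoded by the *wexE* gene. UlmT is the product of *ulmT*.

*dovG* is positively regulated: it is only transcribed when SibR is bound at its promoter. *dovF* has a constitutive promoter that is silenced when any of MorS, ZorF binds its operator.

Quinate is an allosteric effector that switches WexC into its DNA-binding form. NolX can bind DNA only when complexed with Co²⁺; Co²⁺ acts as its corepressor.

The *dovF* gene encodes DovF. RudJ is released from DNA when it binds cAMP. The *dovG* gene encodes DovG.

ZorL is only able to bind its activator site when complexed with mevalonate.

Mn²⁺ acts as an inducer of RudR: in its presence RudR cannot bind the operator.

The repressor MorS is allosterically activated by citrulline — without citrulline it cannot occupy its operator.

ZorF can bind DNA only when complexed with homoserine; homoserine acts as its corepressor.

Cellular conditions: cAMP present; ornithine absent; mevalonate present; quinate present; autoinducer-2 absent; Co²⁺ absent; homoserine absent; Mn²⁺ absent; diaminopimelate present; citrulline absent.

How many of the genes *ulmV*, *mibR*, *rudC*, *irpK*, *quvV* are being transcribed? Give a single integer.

5

Citrulline is absent, so MorS is inactive.
Homoserine is absent, so ZorF is inactive.
With no repressor bound, *dovF* is transcribed.
So DovF is produced and active.
Diaminopimelate is present, so SibR is active.
No repressor is bound and SibR is active, so *dovG* is transcribed.
So DovG is produced and active.
No repressor is bound and DovF and DovG are active, so *ulmV* is transcribed.
→ *ulmV* is ON.
cAMP is present, so RudJ is inactive.
With no repressor bound, *wexE* is transcribed.
So WexE is produced and active.
Ornithine is absent, so VelV is active.
Activator WexE is present, so *mibR* is transcribed.
→ *mibR* is ON.
Mevalonate is present, so ZorL is active.
No repressor is bound and ZorL is active, so *morX* is transcribed.
So MorX is produced and active.
Mn²⁺ is absent, so RudR is active.
With repressor RudR bound, *ulmT* is not transcribed.
So UlmT is not produced.
Activator MorX is present, so *rudC* is transcribed.
→ *rudC* is ON.
Autoinducer-2 is absent, so GixT is inactive.
Quinate is present, so WexC is active.
Activator WexC is present, so *irpK* is transcribed.
→ *irpK* is ON.
Co²⁺ is absent, so NolX is inactive.
With no repressor bound, *quvV* is transcribed.
→ *quvV* is ON.
5 of the 5 genes are transcribed.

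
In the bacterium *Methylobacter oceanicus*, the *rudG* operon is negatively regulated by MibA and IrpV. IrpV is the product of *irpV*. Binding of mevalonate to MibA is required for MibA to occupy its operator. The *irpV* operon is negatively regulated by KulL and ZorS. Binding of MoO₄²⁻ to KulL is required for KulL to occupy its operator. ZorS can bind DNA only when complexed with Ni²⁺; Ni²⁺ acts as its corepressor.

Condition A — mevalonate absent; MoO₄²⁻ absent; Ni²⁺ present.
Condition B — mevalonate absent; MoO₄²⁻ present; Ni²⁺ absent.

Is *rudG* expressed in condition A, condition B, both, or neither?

both

Condition A:
Mevalonate is absent, so MibA is inactive.
MoO₄²⁻ is absent, so KulL is inactive.
Ni²⁺ is present, so ZorS is active.
With repressor ZorS bound, *irpV* is not transcribed.
So IrpV is not produced.
With no repressor bound, *rudG* is transcribed.
→ *rudG* is ON in A.
Condition B:
Mevalonate is absent, so MibA is inactive.
MoO₄²⁻ is present, so KulL is active.
Ni²⁺ is absent, so ZorS is inactive.
With repressor KulL bound, *irpV* is not transcribed.
So IrpV is not produced.
With no repressor bound, *rudG* is transcribed.
→ *rudG* is ON in B.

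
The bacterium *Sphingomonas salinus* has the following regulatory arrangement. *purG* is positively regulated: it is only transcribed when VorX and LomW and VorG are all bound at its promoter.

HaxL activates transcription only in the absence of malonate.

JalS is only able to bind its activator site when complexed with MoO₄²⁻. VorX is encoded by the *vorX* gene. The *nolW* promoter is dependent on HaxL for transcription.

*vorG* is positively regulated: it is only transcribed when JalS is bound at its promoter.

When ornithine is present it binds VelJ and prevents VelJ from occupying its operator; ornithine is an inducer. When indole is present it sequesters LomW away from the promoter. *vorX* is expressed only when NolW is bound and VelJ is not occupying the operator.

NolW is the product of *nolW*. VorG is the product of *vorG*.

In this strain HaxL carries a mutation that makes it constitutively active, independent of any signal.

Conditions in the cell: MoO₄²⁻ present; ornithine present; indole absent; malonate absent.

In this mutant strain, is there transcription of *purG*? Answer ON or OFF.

HaxL is constitutively active in this strain.
No repressor is bound and HaxL is active, so *nolW* is transcribed.
So NolW is produced and active.
Ornithine is present, so VelJ is inactive.
No repressor is bound and NolW is active, so *vorX* is transcribed.
So VorX is produced and active.
Indole is absent, so LomW is active.
MoO₄²⁻ is present, so JalS is active.
No repressor is bound and JalS is active, so *vorG* is transcribed.
So VorG is produced and active.
No repressor is bound and VorX and LomW and VorG are active, so *purG* is transcribed.

ON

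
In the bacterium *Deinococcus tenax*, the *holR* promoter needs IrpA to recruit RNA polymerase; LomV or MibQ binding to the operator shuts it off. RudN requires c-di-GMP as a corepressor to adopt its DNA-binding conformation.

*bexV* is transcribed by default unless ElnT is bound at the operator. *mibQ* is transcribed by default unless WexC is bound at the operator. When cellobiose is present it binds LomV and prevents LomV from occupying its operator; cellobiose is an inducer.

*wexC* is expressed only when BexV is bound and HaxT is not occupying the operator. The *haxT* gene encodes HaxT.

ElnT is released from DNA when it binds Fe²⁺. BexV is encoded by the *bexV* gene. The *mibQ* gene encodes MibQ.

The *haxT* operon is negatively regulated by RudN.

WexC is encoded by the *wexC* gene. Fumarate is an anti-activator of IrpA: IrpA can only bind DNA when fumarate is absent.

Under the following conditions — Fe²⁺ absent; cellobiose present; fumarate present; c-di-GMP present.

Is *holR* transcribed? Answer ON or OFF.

OFF

Fumarate is present, so IrpA is inactive.
Cellobiose is present, so LomV is inactive.
c-di-GMP is present, so RudN is active.
With repressor RudN bound, *haxT* is not transcribed.
So HaxT is not produced.
Fe²⁺ is absent, so ElnT is active.
With repressor ElnT bound, *bexV* is not transcribed.
So BexV is not produced.
Required activator BexV is absent, so *wexC* is not transcribed.
So WexC is not produced.
With no repressor bound, *mibQ* is transcribed.
So MibQ is produced and active.
With repressor MibQ bound, *holR* is not transcribed.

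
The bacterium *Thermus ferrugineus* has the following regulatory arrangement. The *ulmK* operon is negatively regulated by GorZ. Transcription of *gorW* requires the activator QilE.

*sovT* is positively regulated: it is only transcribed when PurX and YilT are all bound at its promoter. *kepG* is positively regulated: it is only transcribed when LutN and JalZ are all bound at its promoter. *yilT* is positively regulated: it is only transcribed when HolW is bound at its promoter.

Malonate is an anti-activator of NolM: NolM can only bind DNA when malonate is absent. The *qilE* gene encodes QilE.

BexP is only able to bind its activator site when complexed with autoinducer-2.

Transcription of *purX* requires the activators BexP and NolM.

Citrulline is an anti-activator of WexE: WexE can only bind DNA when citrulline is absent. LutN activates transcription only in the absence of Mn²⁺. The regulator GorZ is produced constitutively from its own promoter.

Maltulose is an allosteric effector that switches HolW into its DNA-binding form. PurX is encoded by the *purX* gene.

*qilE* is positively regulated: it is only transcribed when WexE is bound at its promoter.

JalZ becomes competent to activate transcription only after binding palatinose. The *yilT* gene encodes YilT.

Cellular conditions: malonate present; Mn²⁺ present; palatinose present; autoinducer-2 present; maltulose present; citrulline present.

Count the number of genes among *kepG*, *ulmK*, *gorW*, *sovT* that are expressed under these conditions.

0

Mn²⁺ is present, so LutN is inactive.
Palatinose is present, so JalZ is active.
Required activator LutN is absent, so *kepG* is not transcribed.
→ *kepG* is OFF.
GorZ is produced constitutively and is active.
With repressor GorZ bound, *ulmK* is not transcribed.
→ *ulmK* is OFF.
Citrulline is present, so WexE is inactive.
Required activator WexE is absent, so *qilE* is not transcribed.
So QilE is not produced.
Required activator QilE is absent, so *gorW* is not transcribed.
→ *gorW* is OFF.
Autoinducer-2 is present, so BexP is active.
Malonate is present, so NolM is inactive.
Required activator NolM is absent, so *purX* is not transcribed.
So PurX is not produced.
Maltulose is present, so HolW is active.
No repressor is bound and HolW is active, so *yilT* is transcribed.
So YilT is produced and active.
Required activator PurX is absent, so *sovT* is not transcribed.
→ *sovT* is OFF.
0 of the 4 genes are transcribed.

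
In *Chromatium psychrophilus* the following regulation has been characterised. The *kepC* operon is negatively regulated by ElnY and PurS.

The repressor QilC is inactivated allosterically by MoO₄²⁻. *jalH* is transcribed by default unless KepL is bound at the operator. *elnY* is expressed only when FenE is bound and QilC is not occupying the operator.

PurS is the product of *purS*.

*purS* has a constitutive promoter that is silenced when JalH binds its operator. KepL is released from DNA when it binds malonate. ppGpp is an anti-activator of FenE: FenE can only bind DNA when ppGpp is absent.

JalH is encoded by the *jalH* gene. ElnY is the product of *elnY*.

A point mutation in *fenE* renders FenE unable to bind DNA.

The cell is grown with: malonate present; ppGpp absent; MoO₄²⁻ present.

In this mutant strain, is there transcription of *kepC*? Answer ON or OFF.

ON

MoO₄²⁻ is present, so QilC is inactive.
FenE is non-functional in this strain, so it has no effect.
Required activator FenE is absent, so *elnY* is not transcribed.
So ElnY is not produced.
Malonate is present, so KepL is inactive.
With no repressor bound, *jalH* is transcribed.
So JalH is produced and active.
With repressor JalH bound, *purS* is not transcribed.
So PurS is not produced.
With no repressor bound, *kepC* is transcribed.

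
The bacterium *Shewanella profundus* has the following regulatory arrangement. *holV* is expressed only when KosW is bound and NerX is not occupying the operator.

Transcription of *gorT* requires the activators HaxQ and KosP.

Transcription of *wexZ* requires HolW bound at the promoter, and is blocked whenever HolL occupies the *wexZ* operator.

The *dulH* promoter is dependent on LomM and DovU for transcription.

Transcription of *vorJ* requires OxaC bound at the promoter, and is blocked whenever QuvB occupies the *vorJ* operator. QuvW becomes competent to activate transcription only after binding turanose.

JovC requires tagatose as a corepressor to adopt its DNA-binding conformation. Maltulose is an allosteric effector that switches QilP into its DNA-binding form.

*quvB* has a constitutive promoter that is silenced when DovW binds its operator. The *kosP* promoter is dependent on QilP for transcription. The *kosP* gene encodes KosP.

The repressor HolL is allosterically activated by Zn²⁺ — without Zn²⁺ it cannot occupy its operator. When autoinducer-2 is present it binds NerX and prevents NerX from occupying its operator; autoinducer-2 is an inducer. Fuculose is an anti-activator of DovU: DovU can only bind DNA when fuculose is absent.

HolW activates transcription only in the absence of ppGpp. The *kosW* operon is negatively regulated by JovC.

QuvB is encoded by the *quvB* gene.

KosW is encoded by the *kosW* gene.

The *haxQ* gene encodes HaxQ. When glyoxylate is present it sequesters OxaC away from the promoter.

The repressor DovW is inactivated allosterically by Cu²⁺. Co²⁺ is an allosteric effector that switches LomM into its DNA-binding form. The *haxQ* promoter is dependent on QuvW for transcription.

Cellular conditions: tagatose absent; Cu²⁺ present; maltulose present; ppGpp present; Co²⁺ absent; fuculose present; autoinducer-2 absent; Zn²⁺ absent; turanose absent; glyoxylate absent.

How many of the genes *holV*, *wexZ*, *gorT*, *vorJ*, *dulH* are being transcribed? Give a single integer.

0

Autoinducer-2 is absent, so NerX is active.
Tagatose is absent, so JovC is inactive.
With no repressor bound, *kosW* is transcribed.
So KosW is produced and active.
With repressor NerX bound, *holV* is not transcribed.
→ *holV* is OFF.
ppGpp is present, so HolW is inactive.
Zn²⁺ is absent, so HolL is inactive.
Required activator HolW is absent, so *wexZ* is not transcribed.
→ *wexZ* is OFF.
Turanose is absent, so QuvW is inactive.
Required activator QuvW is absent, so *haxQ* is not transcribed.
So HaxQ is not produced.
Maltulose is present, so QilP is active.
No repressor is bound and QilP is active, so *kosP* is transcribed.
So KosP is produced and active.
Required activator HaxQ is absent, so *gorT* is not transcribed.
→ *gorT* is OFF.
Glyoxylate is absent, so OxaC is active.
Cu²⁺ is present, so DovW is inactive.
With no repressor bound, *quvB* is transcribed.
So QuvB is produced and active.
With repressor QuvB bound, *vorJ* is not transcribed.
→ *vorJ* is OFF.
Co²⁺ is absent, so LomM is inactive.
Fuculose is present, so DovU is inactive.
Required activator LomM is absent, so *dulH* is not transcribed.
→ *dulH* is OFF.
0 of the 5 genes are transcribed.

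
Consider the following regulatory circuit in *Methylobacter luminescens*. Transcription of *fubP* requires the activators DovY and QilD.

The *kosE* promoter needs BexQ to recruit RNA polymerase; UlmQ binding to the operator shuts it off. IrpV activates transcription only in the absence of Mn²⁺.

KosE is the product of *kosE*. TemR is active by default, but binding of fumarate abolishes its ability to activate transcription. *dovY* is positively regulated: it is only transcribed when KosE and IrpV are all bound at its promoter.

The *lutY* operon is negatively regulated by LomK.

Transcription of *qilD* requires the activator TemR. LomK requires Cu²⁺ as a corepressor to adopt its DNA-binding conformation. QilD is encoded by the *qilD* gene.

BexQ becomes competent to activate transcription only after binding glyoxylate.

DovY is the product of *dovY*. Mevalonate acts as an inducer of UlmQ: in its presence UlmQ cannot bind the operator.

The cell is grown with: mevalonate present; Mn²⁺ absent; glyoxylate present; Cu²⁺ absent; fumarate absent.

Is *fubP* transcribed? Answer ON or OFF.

Glyoxylate is present, so BexQ is active.
Mevalonate is present, so UlmQ is inactive.
No repressor is bound and BexQ is active, so *kosE* is transcribed.
So KosE is produced and active.
Mn²⁺ is absent, so IrpV is active.
No repressor is bound and KosE and IrpV are active, so *dovY* is transcribed.
So DovY is produced and active.
Fumarate is absent, so TemR is active.
No repressor is bound and TemR is active, so *qilD* is transcribed.
So QilD is produced and active.
No repressor is bound and DovY and QilD are active, so *fubP* is transcribed.

ON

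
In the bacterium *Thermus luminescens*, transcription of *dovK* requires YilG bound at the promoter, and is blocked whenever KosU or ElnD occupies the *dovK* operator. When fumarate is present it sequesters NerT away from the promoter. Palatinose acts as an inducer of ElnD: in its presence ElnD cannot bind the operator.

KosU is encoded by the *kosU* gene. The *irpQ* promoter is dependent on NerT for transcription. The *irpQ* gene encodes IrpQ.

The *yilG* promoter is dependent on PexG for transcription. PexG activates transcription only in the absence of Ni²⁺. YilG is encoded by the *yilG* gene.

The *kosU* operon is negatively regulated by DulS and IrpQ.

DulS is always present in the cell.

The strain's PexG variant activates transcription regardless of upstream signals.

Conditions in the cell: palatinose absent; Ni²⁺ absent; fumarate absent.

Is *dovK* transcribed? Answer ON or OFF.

OFF

DulS is produced constitutively and is active.
Fumarate is absent, so NerT is active.
No repressor is bound and NerT is active, so *irpQ* is transcribed.
So IrpQ is produced and active.
With repressor DulS bound, *kosU* is not transcribed.
So KosU is not produced.
PexG is constitutively active in this strain.
No repressor is bound and PexG is active, so *yilG* is transcribed.
So YilG is produced and active.
Palatinose is absent, so ElnD is active.
With repressor ElnD bound, *dovK* is not transcribed.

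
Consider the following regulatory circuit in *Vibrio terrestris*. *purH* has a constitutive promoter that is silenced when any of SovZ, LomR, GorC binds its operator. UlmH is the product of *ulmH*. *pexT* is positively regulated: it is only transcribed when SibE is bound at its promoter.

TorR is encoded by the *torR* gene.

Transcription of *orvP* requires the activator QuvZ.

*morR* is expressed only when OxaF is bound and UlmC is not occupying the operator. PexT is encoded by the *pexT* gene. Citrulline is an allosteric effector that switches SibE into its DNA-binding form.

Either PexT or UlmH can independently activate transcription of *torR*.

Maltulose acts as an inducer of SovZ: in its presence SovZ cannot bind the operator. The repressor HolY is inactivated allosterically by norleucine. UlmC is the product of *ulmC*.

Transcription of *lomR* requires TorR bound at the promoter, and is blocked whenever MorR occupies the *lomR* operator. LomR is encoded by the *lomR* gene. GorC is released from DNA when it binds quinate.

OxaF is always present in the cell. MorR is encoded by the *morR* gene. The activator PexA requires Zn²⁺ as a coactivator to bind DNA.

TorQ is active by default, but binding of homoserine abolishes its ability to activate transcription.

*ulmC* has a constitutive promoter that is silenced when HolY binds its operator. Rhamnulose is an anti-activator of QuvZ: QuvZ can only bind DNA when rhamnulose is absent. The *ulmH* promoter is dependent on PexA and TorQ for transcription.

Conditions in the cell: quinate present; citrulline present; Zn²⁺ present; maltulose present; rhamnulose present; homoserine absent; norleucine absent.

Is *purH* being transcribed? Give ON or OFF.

ON

Maltulose is present, so SovZ is inactive.
Norleucine is absent, so HolY is active.
With repressor HolY bound, *ulmC* is not transcribed.
So UlmC is not produced.
OxaF is produced constitutively and is active.
No repressor is bound and OxaF is active, so *morR* is transcribed.
So MorR is produced and active.
Citrulline is present, so SibE is active.
No repressor is bound and SibE is active, so *pexT* is transcribed.
So PexT is produced and active.
Zn²⁺ is present, so PexA is active.
Homoserine is absent, so TorQ is active.
No repressor is bound and PexA and TorQ are active, so *ulmH* is transcribed.
So UlmH is produced and active.
Activator PexT is present, so *torR* is transcribed.
So TorR is produced and active.
With repressor MorR bound, *lomR* is not transcribed.
So LomR is not produced.
Quinate is present, so GorC is inactive.
With no repressor bound, *purH* is transcribed.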